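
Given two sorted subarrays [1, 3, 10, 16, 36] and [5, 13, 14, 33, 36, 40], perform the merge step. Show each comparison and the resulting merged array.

Merging process:

Compare 1 vs 5: take 1 from left. Merged: [1]
Compare 3 vs 5: take 3 from left. Merged: [1, 3]
Compare 10 vs 5: take 5 from right. Merged: [1, 3, 5]
Compare 10 vs 13: take 10 from left. Merged: [1, 3, 5, 10]
Compare 16 vs 13: take 13 from right. Merged: [1, 3, 5, 10, 13]
Compare 16 vs 14: take 14 from right. Merged: [1, 3, 5, 10, 13, 14]
Compare 16 vs 33: take 16 from left. Merged: [1, 3, 5, 10, 13, 14, 16]
Compare 36 vs 33: take 33 from right. Merged: [1, 3, 5, 10, 13, 14, 16, 33]
Compare 36 vs 36: take 36 from left. Merged: [1, 3, 5, 10, 13, 14, 16, 33, 36]
Append remaining from right: [36, 40]. Merged: [1, 3, 5, 10, 13, 14, 16, 33, 36, 36, 40]

Final merged array: [1, 3, 5, 10, 13, 14, 16, 33, 36, 36, 40]
Total comparisons: 9

The merged array is [1, 3, 5, 10, 13, 14, 16, 33, 36, 36, 40], requiring 9 comparisons. The merge step runs in O(n) time where n is the total number of elements.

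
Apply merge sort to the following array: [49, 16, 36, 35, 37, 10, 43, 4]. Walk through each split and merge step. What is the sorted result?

Merge sort trace:

Split: [49, 16, 36, 35, 37, 10, 43, 4] -> [49, 16, 36, 35] and [37, 10, 43, 4]
  Split: [49, 16, 36, 35] -> [49, 16] and [36, 35]
    Split: [49, 16] -> [49] and [16]
    Merge: [49] + [16] -> [16, 49]
    Split: [36, 35] -> [36] and [35]
    Merge: [36] + [35] -> [35, 36]
  Merge: [16, 49] + [35, 36] -> [16, 35, 36, 49]
  Split: [37, 10, 43, 4] -> [37, 10] and [43, 4]
    Split: [37, 10] -> [37] and [10]
    Merge: [37] + [10] -> [10, 37]
    Split: [43, 4] -> [43] and [4]
    Merge: [43] + [4] -> [4, 43]
  Merge: [10, 37] + [4, 43] -> [4, 10, 37, 43]
Merge: [16, 35, 36, 49] + [4, 10, 37, 43] -> [4, 10, 16, 35, 36, 37, 43, 49]

Final sorted array: [4, 10, 16, 35, 36, 37, 43, 49]

The merge sort proceeds by recursively splitting the array and merging sorted halves.
After all merges, the sorted array is [4, 10, 16, 35, 36, 37, 43, 49].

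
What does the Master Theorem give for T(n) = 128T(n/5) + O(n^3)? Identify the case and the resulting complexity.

Master Theorem for T(n) = 128T(n/5) + O(n^3):

a = 128, b = 5, c = 3
log_b(a) = log_5(128) = 3.0147

Case 1: c = 3 < log_5(128) = 3.0147
T(n) = O(n^(log_5 128))

For T(n) = 128T(n/5) + O(n^3): log_5(128) = 3.0147. This is Case 1 of the Master Theorem (c < log_b(a), work dominated by leaves), giving O(n^(log_5 128)).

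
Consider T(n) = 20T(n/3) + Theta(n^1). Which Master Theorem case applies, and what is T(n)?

Master Theorem for T(n) = 20T(n/3) + O(n^1):

a = 20, b = 3, c = 1
log_b(a) = log_3(20) = 2.7268

Case 1: c = 1 < log_3(20) = 2.7268
T(n) = O(n^(log_3 20))

For T(n) = 20T(n/3) + O(n^1): log_3(20) = 2.7268. This is Case 1 of the Master Theorem (c < log_b(a), work dominated by leaves), giving O(n^(log_3 20)).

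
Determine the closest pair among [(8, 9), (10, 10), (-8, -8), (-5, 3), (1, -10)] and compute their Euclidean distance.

Computing all pairwise distances among 5 points:

d((8, 9), (10, 10)) = 2.2361 <-- minimum
d((8, 9), (-8, -8)) = 23.3452
d((8, 9), (-5, 3)) = 14.3178
d((8, 9), (1, -10)) = 20.2485
d((10, 10), (-8, -8)) = 25.4558
d((10, 10), (-5, 3)) = 16.5529
d((10, 10), (1, -10)) = 21.9317
d((-8, -8), (-5, 3)) = 11.4018
d((-8, -8), (1, -10)) = 9.2195
d((-5, 3), (1, -10)) = 14.3178

Closest pair: (8, 9) and (10, 10) with distance 2.2361

The closest pair is (8, 9) and (10, 10) with Euclidean distance 2.2361. For 5 points, brute-force pairwise comparison is shown above. For large n, the divide-and-conquer algorithm (sort by x, recurse on halves, check the dividing strip) achieves O(n log n).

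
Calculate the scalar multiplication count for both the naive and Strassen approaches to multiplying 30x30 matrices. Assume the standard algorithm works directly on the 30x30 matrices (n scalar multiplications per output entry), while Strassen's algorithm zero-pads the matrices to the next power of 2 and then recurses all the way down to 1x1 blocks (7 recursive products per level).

Matrix multiplication for 30x30 matrices:

Strassen's algorithm requires power-of-2 dimensions. Pad 30x30 to 32x32 (next power of 2).

Standard algorithm: 30^3 = 27000 multiplications
Strassen's algorithm: 7^(log2(32)) = 7^5 = 16807 multiplications
Savings: 27000 - 16807 = 10193 multiplications

Standard: 27000 multiplications (30^3). Strassen: 16807 multiplications (7^5, after padding to 32x32). Strassen reduces 8 recursive multiplications to 7 at each level.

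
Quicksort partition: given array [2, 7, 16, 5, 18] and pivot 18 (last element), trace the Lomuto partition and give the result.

Lomuto partition with pivot = 18:

Initial array: [2, 7, 16, 5, 18]

arr[0]=2 <= 18: swap with position 0, array becomes [2, 7, 16, 5, 18]
arr[1]=7 <= 18: swap with position 1, array becomes [2, 7, 16, 5, 18]
arr[2]=16 <= 18: swap with position 2, array becomes [2, 7, 16, 5, 18]
arr[3]=5 <= 18: swap with position 3, array becomes [2, 7, 16, 5, 18]

Place pivot at position 4: [2, 7, 16, 5, 18]
Pivot position: 4

After partitioning with pivot 18, the array becomes [2, 7, 16, 5, 18]. The pivot is placed at index 4. All elements to the left of the pivot are <= 18, and all elements to the right are > 18.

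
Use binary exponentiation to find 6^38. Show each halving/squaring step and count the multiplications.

Computing 6^38 by squaring (build up from 6^1; each line after the first costs one multiplication):

6^1 = 6
6^2 = (6^1)^2 = 6^2 = 36
6^4 = (6^2)^2 = 36^2 = 1296
6^8 = (6^4)^2 = 1296^2 = 1679616
6^9 = 6 * 6^8 = 6 * 1679616 = 10077696
6^18 = (6^9)^2 = 10077696^2 = 101559956668416
6^19 = 6 * 6^18 = 6 * 101559956668416 = 609359740010496
6^38 = (6^19)^2 = 609359740010496^2 = 371319292745659279662190166016

Result: 371319292745659279662190166016
Multiplications needed: 7 (7 lines after 6^1)

6^38 = 371319292745659279662190166016. Using exponentiation by squaring, this requires 7 multiplications. The key idea: if the exponent is even, square the half-power; if odd, multiply by the base once.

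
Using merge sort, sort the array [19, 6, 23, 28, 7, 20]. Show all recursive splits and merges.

Merge sort trace:

Split: [19, 6, 23, 28, 7, 20] -> [19, 6, 23] and [28, 7, 20]
  Split: [19, 6, 23] -> [19] and [6, 23]
    Split: [6, 23] -> [6] and [23]
    Merge: [6] + [23] -> [6, 23]
  Merge: [19] + [6, 23] -> [6, 19, 23]
  Split: [28, 7, 20] -> [28] and [7, 20]
    Split: [7, 20] -> [7] and [20]
    Merge: [7] + [20] -> [7, 20]
  Merge: [28] + [7, 20] -> [7, 20, 28]
Merge: [6, 19, 23] + [7, 20, 28] -> [6, 7, 19, 20, 23, 28]

Final sorted array: [6, 7, 19, 20, 23, 28]

The merge sort proceeds by recursively splitting the array and merging sorted halves.
After all merges, the sorted array is [6, 7, 19, 20, 23, 28].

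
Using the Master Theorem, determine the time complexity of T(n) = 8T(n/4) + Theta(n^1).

Master Theorem for T(n) = 8T(n/4) + O(n^1):

a = 8, b = 4, c = 1
log_b(a) = log_4(8) = 1.5000

Case 1: c = 1 < log_4(8) = 1.5000
T(n) = O(n^(log_4 8))

For T(n) = 8T(n/4) + O(n^1): log_4(8) = 1.5000. This is Case 1 of the Master Theorem (c < log_b(a), work dominated by leaves), giving O(n^(log_4 8)).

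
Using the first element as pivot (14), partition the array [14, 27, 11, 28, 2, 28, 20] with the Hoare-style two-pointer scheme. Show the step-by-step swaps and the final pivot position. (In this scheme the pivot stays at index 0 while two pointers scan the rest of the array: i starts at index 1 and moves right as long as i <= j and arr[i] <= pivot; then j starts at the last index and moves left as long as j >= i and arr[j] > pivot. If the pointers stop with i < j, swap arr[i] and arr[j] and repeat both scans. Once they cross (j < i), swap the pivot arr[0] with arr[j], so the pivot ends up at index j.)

Hoare-style two-pointer partition with pivot = 14:

Initial array: [14, 27, 11, 28, 2, 28, 20]

Pointers start at i = 1, j = 6.
i stops at index 1 (arr[1]=27 > 14), j stops at index 4 (arr[4]=2 <= 14): swap arr[1] and arr[4], array becomes [14, 2, 11, 28, 27, 28, 20]
i ends at 3, j ends at 2: the pointers have crossed (j < i), so scanning stops.

Swap pivot arr[0] with arr[2] to place pivot at position 2: [11, 2, 14, 28, 27, 28, 20]
Pivot position: 2

After partitioning with pivot 14, the array becomes [11, 2, 14, 28, 27, 28, 20]. The pivot is placed at index 2. All elements to the left of the pivot are <= 14, and all elements to the right are > 14.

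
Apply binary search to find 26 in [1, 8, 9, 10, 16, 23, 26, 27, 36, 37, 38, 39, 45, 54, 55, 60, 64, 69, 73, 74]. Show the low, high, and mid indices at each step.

Binary search for 26 in [1, 8, 9, 10, 16, 23, 26, 27, 36, 37, 38, 39, 45, 54, 55, 60, 64, 69, 73, 74]:

lo=0, hi=19, mid=9, arr[mid]=37 -> 37 > 26, search left half
lo=0, hi=8, mid=4, arr[mid]=16 -> 16 < 26, search right half
lo=5, hi=8, mid=6, arr[mid]=26 -> Found target at index 6!

Binary search finds 26 at index 6 after 3 comparisons. The search repeatedly halves the search space by comparing with the middle element.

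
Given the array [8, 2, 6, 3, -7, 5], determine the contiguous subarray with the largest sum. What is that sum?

Using Kadane's algorithm on [8, 2, 6, 3, -7, 5]:

Scanning through the array:
Position 1 (value 2): max_ending_here = 10, max_so_far = 10
Position 2 (value 6): max_ending_here = 16, max_so_far = 16
Position 3 (value 3): max_ending_here = 19, max_so_far = 19
Position 4 (value -7): max_ending_here = 12, max_so_far = 19
Position 5 (value 5): max_ending_here = 17, max_so_far = 19

Maximum subarray: [8, 2, 6, 3]
Maximum sum: 19

The maximum subarray is [8, 2, 6, 3] with sum 19. This subarray runs from index 0 to index 3.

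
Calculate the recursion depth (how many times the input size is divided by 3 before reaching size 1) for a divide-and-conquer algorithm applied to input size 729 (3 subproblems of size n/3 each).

For divide and conquer with division factor 3:

Problem sizes at each level:
Level 0: 729
Level 1: 243
Level 2: 81
Level 3: 27
Level 4: 9
Level 5: 3
Level 6: 1

The root is level 0 and the size-1 base case is level 6 (the tree spans levels 0 through 6, i.e. 7 levels counting the root), so the depth is the number of divisions: log_3(729) = 6

The recursion tree depth is log_3(729) = 6. At each level, the problem size is divided by 3, so it takes 6 divisions to reduce to a base case of size 1. The algorithm makes 3 recursive calls at each level.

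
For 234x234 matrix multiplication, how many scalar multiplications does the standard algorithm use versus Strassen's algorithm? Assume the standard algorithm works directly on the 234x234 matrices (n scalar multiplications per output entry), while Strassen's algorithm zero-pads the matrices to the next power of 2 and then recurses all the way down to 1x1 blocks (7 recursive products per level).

Matrix multiplication for 234x234 matrices:

Strassen's algorithm requires power-of-2 dimensions. Pad 234x234 to 256x256 (next power of 2).

Standard algorithm: 234^3 = 12812904 multiplications
Strassen's algorithm: 7^(log2(256)) = 7^8 = 5764801 multiplications
Savings: 12812904 - 5764801 = 7048103 multiplications

Standard: 12812904 multiplications (234^3). Strassen: 5764801 multiplications (7^8, after padding to 256x256). Strassen reduces 8 recursive multiplications to 7 at each level.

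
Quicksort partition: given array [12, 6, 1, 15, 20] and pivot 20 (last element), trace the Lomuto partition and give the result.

Lomuto partition with pivot = 20:

Initial array: [12, 6, 1, 15, 20]

arr[0]=12 <= 20: swap with position 0, array becomes [12, 6, 1, 15, 20]
arr[1]=6 <= 20: swap with position 1, array becomes [12, 6, 1, 15, 20]
arr[2]=1 <= 20: swap with position 2, array becomes [12, 6, 1, 15, 20]
arr[3]=15 <= 20: swap with position 3, array becomes [12, 6, 1, 15, 20]

Place pivot at position 4: [12, 6, 1, 15, 20]
Pivot position: 4

After partitioning with pivot 20, the array becomes [12, 6, 1, 15, 20]. The pivot is placed at index 4. All elements to the left of the pivot are <= 20, and all elements to the right are > 20.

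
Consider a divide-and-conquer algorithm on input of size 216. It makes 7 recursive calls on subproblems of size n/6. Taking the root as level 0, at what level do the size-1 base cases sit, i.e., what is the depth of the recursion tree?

For divide and conquer with division factor 6:

Problem sizes at each level:
Level 0: 216
Level 1: 36
Level 2: 6
Level 3: 1

The root is level 0 and the size-1 base case is level 3 (the tree spans levels 0 through 3, i.e. 4 levels counting the root), so the depth is the number of divisions: log_6(216) = 3

The recursion tree depth is log_6(216) = 3. At each level, the problem size is divided by 6, so it takes 3 divisions to reduce to a base case of size 1. The algorithm makes 7 recursive calls at each level.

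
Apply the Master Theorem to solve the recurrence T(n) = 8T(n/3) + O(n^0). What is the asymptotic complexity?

Master Theorem for T(n) = 8T(n/3) + O(n^0):

a = 8, b = 3, c = 0
log_b(a) = log_3(8) = 1.8928

Case 1: c = 0 < log_3(8) = 1.8928
T(n) = O(n^(log_3 8))

For T(n) = 8T(n/3) + O(n^0): log_3(8) = 1.8928. This is Case 1 of the Master Theorem (c < log_b(a), work dominated by leaves), giving O(n^(log_3 8)).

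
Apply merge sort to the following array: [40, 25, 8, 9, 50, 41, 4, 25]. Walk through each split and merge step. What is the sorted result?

Merge sort trace:

Split: [40, 25, 8, 9, 50, 41, 4, 25] -> [40, 25, 8, 9] and [50, 41, 4, 25]
  Split: [40, 25, 8, 9] -> [40, 25] and [8, 9]
    Split: [40, 25] -> [40] and [25]
    Merge: [40] + [25] -> [25, 40]
    Split: [8, 9] -> [8] and [9]
    Merge: [8] + [9] -> [8, 9]
  Merge: [25, 40] + [8, 9] -> [8, 9, 25, 40]
  Split: [50, 41, 4, 25] -> [50, 41] and [4, 25]
    Split: [50, 41] -> [50] and [41]
    Merge: [50] + [41] -> [41, 50]
    Split: [4, 25] -> [4] and [25]
    Merge: [4] + [25] -> [4, 25]
  Merge: [41, 50] + [4, 25] -> [4, 25, 41, 50]
Merge: [8, 9, 25, 40] + [4, 25, 41, 50] -> [4, 8, 9, 25, 25, 40, 41, 50]

Final sorted array: [4, 8, 9, 25, 25, 40, 41, 50]

The merge sort proceeds by recursively splitting the array and merging sorted halves.
After all merges, the sorted array is [4, 8, 9, 25, 25, 40, 41, 50].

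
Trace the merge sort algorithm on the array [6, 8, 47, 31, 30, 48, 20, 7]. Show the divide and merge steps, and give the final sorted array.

Merge sort trace:

Split: [6, 8, 47, 31, 30, 48, 20, 7] -> [6, 8, 47, 31] and [30, 48, 20, 7]
  Split: [6, 8, 47, 31] -> [6, 8] and [47, 31]
    Split: [6, 8] -> [6] and [8]
    Merge: [6] + [8] -> [6, 8]
    Split: [47, 31] -> [47] and [31]
    Merge: [47] + [31] -> [31, 47]
  Merge: [6, 8] + [31, 47] -> [6, 8, 31, 47]
  Split: [30, 48, 20, 7] -> [30, 48] and [20, 7]
    Split: [30, 48] -> [30] and [48]
    Merge: [30] + [48] -> [30, 48]
    Split: [20, 7] -> [20] and [7]
    Merge: [20] + [7] -> [7, 20]
  Merge: [30, 48] + [7, 20] -> [7, 20, 30, 48]
Merge: [6, 8, 31, 47] + [7, 20, 30, 48] -> [6, 7, 8, 20, 30, 31, 47, 48]

Final sorted array: [6, 7, 8, 20, 30, 31, 47, 48]

The merge sort proceeds by recursively splitting the array and merging sorted halves.
After all merges, the sorted array is [6, 7, 8, 20, 30, 31, 47, 48].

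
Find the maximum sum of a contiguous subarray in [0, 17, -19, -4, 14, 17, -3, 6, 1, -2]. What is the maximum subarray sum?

Using Kadane's algorithm on [0, 17, -19, -4, 14, 17, -3, 6, 1, -2]:

Scanning through the array:
Position 1 (value 17): max_ending_here = 17, max_so_far = 17
Position 2 (value -19): max_ending_here = -2, max_so_far = 17
Position 3 (value -4): max_ending_here = -4, max_so_far = 17
Position 4 (value 14): max_ending_here = 14, max_so_far = 17
Position 5 (value 17): max_ending_here = 31, max_so_far = 31
Position 6 (value -3): max_ending_here = 28, max_so_far = 31
Position 7 (value 6): max_ending_here = 34, max_so_far = 34
Position 8 (value 1): max_ending_here = 35, max_so_far = 35
Position 9 (value -2): max_ending_here = 33, max_so_far = 35

Maximum subarray: [14, 17, -3, 6, 1]
Maximum sum: 35

The maximum subarray is [14, 17, -3, 6, 1] with sum 35. This subarray runs from index 4 to index 8.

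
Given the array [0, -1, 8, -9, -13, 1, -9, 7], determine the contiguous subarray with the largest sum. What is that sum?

Using Kadane's algorithm on [0, -1, 8, -9, -13, 1, -9, 7]:

Scanning through the array:
Position 1 (value -1): max_ending_here = -1, max_so_far = 0
Position 2 (value 8): max_ending_here = 8, max_so_far = 8
Position 3 (value -9): max_ending_here = -1, max_so_far = 8
Position 4 (value -13): max_ending_here = -13, max_so_far = 8
Position 5 (value 1): max_ending_here = 1, max_so_far = 8
Position 6 (value -9): max_ending_here = -8, max_so_far = 8
Position 7 (value 7): max_ending_here = 7, max_so_far = 8

Maximum subarray: [8]
Maximum sum: 8

The maximum subarray is [8] with sum 8. This subarray runs from index 2 to index 2.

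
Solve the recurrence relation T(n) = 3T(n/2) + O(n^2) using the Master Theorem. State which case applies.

Master Theorem for T(n) = 3T(n/2) + O(n^2):

a = 3, b = 2, c = 2
log_b(a) = log_2(3) = 1.5850

Case 3: c = 2 > log_2(3) = 1.5850
T(n) = O(n^2) = O(n^2)

For T(n) = 3T(n/2) + O(n^2): log_2(3) = 1.5850. This is Case 3 of the Master Theorem (c > log_b(a), work dominated by root), giving O(n^2).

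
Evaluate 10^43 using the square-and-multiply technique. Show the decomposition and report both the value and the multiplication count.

Computing 10^43 by squaring (build up from 10^1; each line after the first costs one multiplication):

10^1 = 10
10^2 = (10^1)^2 = 10^2 = 100
10^4 = (10^2)^2 = 100^2 = 10000
10^5 = 10 * 10^4 = 10 * 10000 = 100000
10^10 = (10^5)^2 = 100000^2 = 10000000000
10^20 = (10^10)^2 = 10000000000^2 = 100000000000000000000
10^21 = 10 * 10^20 = 10 * 100000000000000000000 = 1000000000000000000000
10^42 = (10^21)^2 = 1000000000000000000000^2 = 1000000000000000000000000000000000000000000
10^43 = 10 * 10^42 = 10 * 1000000000000000000000000000000000000000000 = 10000000000000000000000000000000000000000000

Result: 10000000000000000000000000000000000000000000
Multiplications needed: 8 (8 lines after 10^1)

10^43 = 10000000000000000000000000000000000000000000. Using exponentiation by squaring, this requires 8 multiplications. The key idea: if the exponent is even, square the half-power; if odd, multiply by the base once.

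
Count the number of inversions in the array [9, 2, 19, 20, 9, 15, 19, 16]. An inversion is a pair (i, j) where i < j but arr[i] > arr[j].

Finding inversions in [9, 2, 19, 20, 9, 15, 19, 16]:

(0, 1): arr[0]=9 > arr[1]=2
(2, 4): arr[2]=19 > arr[4]=9
(2, 5): arr[2]=19 > arr[5]=15
(2, 7): arr[2]=19 > arr[7]=16
(3, 4): arr[3]=20 > arr[4]=9
(3, 5): arr[3]=20 > arr[5]=15
(3, 6): arr[3]=20 > arr[6]=19
(3, 7): arr[3]=20 > arr[7]=16
(6, 7): arr[6]=19 > arr[7]=16

Total inversions: 9

The array has 9 inversion(s): (0,1), (2,4), (2,5), (2,7), (3,4), (3,5), (3,6), (3,7), (6,7). Each pair (i,j) satisfies i < j and arr[i] > arr[j].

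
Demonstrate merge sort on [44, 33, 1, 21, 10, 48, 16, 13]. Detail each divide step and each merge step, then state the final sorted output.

Merge sort trace:

Split: [44, 33, 1, 21, 10, 48, 16, 13] -> [44, 33, 1, 21] and [10, 48, 16, 13]
  Split: [44, 33, 1, 21] -> [44, 33] and [1, 21]
    Split: [44, 33] -> [44] and [33]
    Merge: [44] + [33] -> [33, 44]
    Split: [1, 21] -> [1] and [21]
    Merge: [1] + [21] -> [1, 21]
  Merge: [33, 44] + [1, 21] -> [1, 21, 33, 44]
  Split: [10, 48, 16, 13] -> [10, 48] and [16, 13]
    Split: [10, 48] -> [10] and [48]
    Merge: [10] + [48] -> [10, 48]
    Split: [16, 13] -> [16] and [13]
    Merge: [16] + [13] -> [13, 16]
  Merge: [10, 48] + [13, 16] -> [10, 13, 16, 48]
Merge: [1, 21, 33, 44] + [10, 13, 16, 48] -> [1, 10, 13, 16, 21, 33, 44, 48]

Final sorted array: [1, 10, 13, 16, 21, 33, 44, 48]

The merge sort proceeds by recursively splitting the array and merging sorted halves.
After all merges, the sorted array is [1, 10, 13, 16, 21, 33, 44, 48].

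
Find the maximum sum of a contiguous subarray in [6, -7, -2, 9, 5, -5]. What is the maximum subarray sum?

Using Kadane's algorithm on [6, -7, -2, 9, 5, -5]:

Scanning through the array:
Position 1 (value -7): max_ending_here = -1, max_so_far = 6
Position 2 (value -2): max_ending_here = -2, max_so_far = 6
Position 3 (value 9): max_ending_here = 9, max_so_far = 9
Position 4 (value 5): max_ending_here = 14, max_so_far = 14
Position 5 (value -5): max_ending_here = 9, max_so_far = 14

Maximum subarray: [9, 5]
Maximum sum: 14

The maximum subarray is [9, 5] with sum 14. This subarray runs from index 3 to index 4.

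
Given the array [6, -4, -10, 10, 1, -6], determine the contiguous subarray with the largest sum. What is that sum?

Using Kadane's algorithm on [6, -4, -10, 10, 1, -6]:

Scanning through the array:
Position 1 (value -4): max_ending_here = 2, max_so_far = 6
Position 2 (value -10): max_ending_here = -8, max_so_far = 6
Position 3 (value 10): max_ending_here = 10, max_so_far = 10
Position 4 (value 1): max_ending_here = 11, max_so_far = 11
Position 5 (value -6): max_ending_here = 5, max_so_far = 11

Maximum subarray: [10, 1]
Maximum sum: 11

The maximum subarray is [10, 1] with sum 11. This subarray runs from index 3 to index 4.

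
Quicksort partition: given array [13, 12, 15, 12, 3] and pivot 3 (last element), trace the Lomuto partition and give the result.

Lomuto partition with pivot = 3:

Initial array: [13, 12, 15, 12, 3]

arr[0]=13 > 3: no swap
arr[1]=12 > 3: no swap
arr[2]=15 > 3: no swap
arr[3]=12 > 3: no swap

Place pivot at position 0: [3, 12, 15, 12, 13]
Pivot position: 0

After partitioning with pivot 3, the array becomes [3, 12, 15, 12, 13]. The pivot is placed at index 0. All elements to the left of the pivot are <= 3, and all elements to the right are > 3.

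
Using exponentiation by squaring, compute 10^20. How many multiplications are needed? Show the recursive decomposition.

Computing 10^20 by squaring (build up from 10^1; each line after the first costs one multiplication):

10^1 = 10
10^2 = (10^1)^2 = 10^2 = 100
10^4 = (10^2)^2 = 100^2 = 10000
10^5 = 10 * 10^4 = 10 * 10000 = 100000
10^10 = (10^5)^2 = 100000^2 = 10000000000
10^20 = (10^10)^2 = 10000000000^2 = 100000000000000000000

Result: 100000000000000000000
Multiplications needed: 5 (5 lines after 10^1)

10^20 = 100000000000000000000. Using exponentiation by squaring, this requires 5 multiplications. The key idea: if the exponent is even, square the half-power; if odd, multiply by the base once.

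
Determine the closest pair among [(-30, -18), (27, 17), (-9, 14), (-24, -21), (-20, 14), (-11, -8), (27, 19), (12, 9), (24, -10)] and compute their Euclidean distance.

Computing all pairwise distances among 9 points:

d((-30, -18), (27, 17)) = 66.888
d((-30, -18), (-9, 14)) = 38.2753
d((-30, -18), (-24, -21)) = 6.7082
d((-30, -18), (-20, 14)) = 33.5261
d((-30, -18), (-11, -8)) = 21.4709
d((-30, -18), (27, 19)) = 67.9559
d((-30, -18), (12, 9)) = 49.93
d((-30, -18), (24, -10)) = 54.5894
d((27, 17), (-9, 14)) = 36.1248
d((27, 17), (-24, -21)) = 63.6003
d((27, 17), (-20, 14)) = 47.0956
d((27, 17), (-11, -8)) = 45.4863
d((27, 17), (27, 19)) = 2.0 <-- minimum
d((27, 17), (12, 9)) = 17.0
d((27, 17), (24, -10)) = 27.1662
d((-9, 14), (-24, -21)) = 38.0789
d((-9, 14), (-20, 14)) = 11.0
d((-9, 14), (-11, -8)) = 22.0907
d((-9, 14), (27, 19)) = 36.3456
d((-9, 14), (12, 9)) = 21.587
d((-9, 14), (24, -10)) = 40.8044
d((-24, -21), (-20, 14)) = 35.2278
d((-24, -21), (-11, -8)) = 18.3848
d((-24, -21), (27, 19)) = 64.8151
d((-24, -21), (12, 9)) = 46.8615
d((-24, -21), (24, -10)) = 49.2443
d((-20, 14), (-11, -8)) = 23.7697
d((-20, 14), (27, 19)) = 47.2652
d((-20, 14), (12, 9)) = 32.3883
d((-20, 14), (24, -10)) = 50.1199
d((-11, -8), (27, 19)) = 46.6154
d((-11, -8), (12, 9)) = 28.6007
d((-11, -8), (24, -10)) = 35.0571
d((27, 19), (12, 9)) = 18.0278
d((27, 19), (24, -10)) = 29.1548
d((12, 9), (24, -10)) = 22.4722

Closest pair: (27, 17) and (27, 19) with distance 2.0

The closest pair is (27, 17) and (27, 19) with Euclidean distance 2.0. For 9 points, brute-force pairwise comparison is shown above. For large n, the divide-and-conquer algorithm (sort by x, recurse on halves, check the dividing strip) achieves O(n log n).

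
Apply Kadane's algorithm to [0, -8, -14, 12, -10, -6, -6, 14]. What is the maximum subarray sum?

Using Kadane's algorithm on [0, -8, -14, 12, -10, -6, -6, 14]:

Scanning through the array:
Position 1 (value -8): max_ending_here = -8, max_so_far = 0
Position 2 (value -14): max_ending_here = -14, max_so_far = 0
Position 3 (value 12): max_ending_here = 12, max_so_far = 12
Position 4 (value -10): max_ending_here = 2, max_so_far = 12
Position 5 (value -6): max_ending_here = -4, max_so_far = 12
Position 6 (value -6): max_ending_here = -6, max_so_far = 12
Position 7 (value 14): max_ending_here = 14, max_so_far = 14

Maximum subarray: [14]
Maximum sum: 14

The maximum subarray is [14] with sum 14. This subarray runs from index 7 to index 7.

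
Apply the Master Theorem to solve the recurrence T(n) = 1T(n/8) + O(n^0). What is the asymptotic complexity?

Master Theorem for T(n) = 1T(n/8) + O(n^0):

a = 1, b = 8, c = 0
log_b(a) = log_8(1) = 0.0000

Case 2: c = 0 = log_8(1) = 0.0000
T(n) = O(n^0 log n) = O(log n)

For T(n) = 1T(n/8) + O(n^0): log_8(1) = 0.0000. This is Case 2 of the Master Theorem (c = log_b(a), equal work at all levels), giving O(log n).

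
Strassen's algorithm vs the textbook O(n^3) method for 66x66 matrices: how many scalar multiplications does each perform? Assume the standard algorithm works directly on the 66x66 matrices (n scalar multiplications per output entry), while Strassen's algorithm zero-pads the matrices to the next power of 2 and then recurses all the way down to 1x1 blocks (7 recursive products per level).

Matrix multiplication for 66x66 matrices:

Strassen's algorithm requires power-of-2 dimensions. Pad 66x66 to 128x128 (next power of 2).

Standard algorithm: 66^3 = 287496 multiplications
Strassen's algorithm: 7^(log2(128)) = 7^7 = 823543 multiplications
Difference: 287496 - 823543 = -536047 (Strassen uses MORE here due to padding overhead — for small or just-over-power-of-2 n, padding can outweigh the per-level savings)

Standard: 287496 multiplications (66^3). Strassen: 823543 multiplications (7^7, after padding to 128x128). Strassen reduces 8 recursive multiplications to 7 at each level.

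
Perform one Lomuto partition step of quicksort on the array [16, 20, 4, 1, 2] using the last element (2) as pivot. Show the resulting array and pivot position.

Lomuto partition with pivot = 2:

Initial array: [16, 20, 4, 1, 2]

arr[0]=16 > 2: no swap
arr[1]=20 > 2: no swap
arr[2]=4 > 2: no swap
arr[3]=1 <= 2: swap with position 0, array becomes [1, 20, 4, 16, 2]

Place pivot at position 1: [1, 2, 4, 16, 20]
Pivot position: 1

After partitioning with pivot 2, the array becomes [1, 2, 4, 16, 20]. The pivot is placed at index 1. All elements to the left of the pivot are <= 2, and all elements to the right are > 2.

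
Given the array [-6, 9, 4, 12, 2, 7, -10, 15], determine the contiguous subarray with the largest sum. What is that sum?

Using Kadane's algorithm on [-6, 9, 4, 12, 2, 7, -10, 15]:

Scanning through the array:
Position 1 (value 9): max_ending_here = 9, max_so_far = 9
Position 2 (value 4): max_ending_here = 13, max_so_far = 13
Position 3 (value 12): max_ending_here = 25, max_so_far = 25
Position 4 (value 2): max_ending_here = 27, max_so_far = 27
Position 5 (value 7): max_ending_here = 34, max_so_far = 34
Position 6 (value -10): max_ending_here = 24, max_so_far = 34
Position 7 (value 15): max_ending_here = 39, max_so_far = 39

Maximum subarray: [9, 4, 12, 2, 7, -10, 15]
Maximum sum: 39

The maximum subarray is [9, 4, 12, 2, 7, -10, 15] with sum 39. This subarray runs from index 1 to index 7.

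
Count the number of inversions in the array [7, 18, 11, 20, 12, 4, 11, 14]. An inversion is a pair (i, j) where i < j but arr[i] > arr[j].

Finding inversions in [7, 18, 11, 20, 12, 4, 11, 14]:

(0, 5): arr[0]=7 > arr[5]=4
(1, 2): arr[1]=18 > arr[2]=11
(1, 4): arr[1]=18 > arr[4]=12
(1, 5): arr[1]=18 > arr[5]=4
(1, 6): arr[1]=18 > arr[6]=11
(1, 7): arr[1]=18 > arr[7]=14
(2, 5): arr[2]=11 > arr[5]=4
(3, 4): arr[3]=20 > arr[4]=12
(3, 5): arr[3]=20 > arr[5]=4
(3, 6): arr[3]=20 > arr[6]=11
(3, 7): arr[3]=20 > arr[7]=14
(4, 5): arr[4]=12 > arr[5]=4
(4, 6): arr[4]=12 > arr[6]=11

Total inversions: 13

The array has 13 inversion(s): (0,5), (1,2), (1,4), (1,5), (1,6), (1,7), (2,5), (3,4), (3,5), (3,6), (3,7), (4,5), (4,6). Each pair (i,j) satisfies i < j and arr[i] > arr[j].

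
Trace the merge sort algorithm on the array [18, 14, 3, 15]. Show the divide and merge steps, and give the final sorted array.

Merge sort trace:

Split: [18, 14, 3, 15] -> [18, 14] and [3, 15]
  Split: [18, 14] -> [18] and [14]
  Merge: [18] + [14] -> [14, 18]
  Split: [3, 15] -> [3] and [15]
  Merge: [3] + [15] -> [3, 15]
Merge: [14, 18] + [3, 15] -> [3, 14, 15, 18]

Final sorted array: [3, 14, 15, 18]

The merge sort proceeds by recursively splitting the array and merging sorted halves.
After all merges, the sorted array is [3, 14, 15, 18].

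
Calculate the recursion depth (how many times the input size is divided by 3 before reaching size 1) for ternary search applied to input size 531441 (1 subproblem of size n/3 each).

For divide and conquer with division factor 3:

Problem sizes at each level:
Level 0: 531441
Level 1: 177147
Level 2: 59049
Level 3: 19683
Level 4: 6561
Level 5: 2187
Level 6: 729
Level 7: 243
Level 8: 81
Level 9: 27
Level 10: 9
Level 11: 3
Level 12: 1

The root is level 0 and the size-1 base case is level 12 (the tree spans levels 0 through 12, i.e. 13 levels counting the root), so the depth is the number of divisions: log_3(531441) = 12

The recursion tree depth is log_3(531441) = 12. At each level, the problem size is divided by 3, so it takes 12 divisions to reduce to a base case of size 1. The algorithm makes 1 recursive call at each level.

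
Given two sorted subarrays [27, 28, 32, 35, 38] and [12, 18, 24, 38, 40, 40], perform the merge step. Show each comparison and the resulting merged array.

Merging process:

Compare 27 vs 12: take 12 from right. Merged: [12]
Compare 27 vs 18: take 18 from right. Merged: [12, 18]
Compare 27 vs 24: take 24 from right. Merged: [12, 18, 24]
Compare 27 vs 38: take 27 from left. Merged: [12, 18, 24, 27]
Compare 28 vs 38: take 28 from left. Merged: [12, 18, 24, 27, 28]
Compare 32 vs 38: take 32 from left. Merged: [12, 18, 24, 27, 28, 32]
Compare 35 vs 38: take 35 from left. Merged: [12, 18, 24, 27, 28, 32, 35]
Compare 38 vs 38: take 38 from left. Merged: [12, 18, 24, 27, 28, 32, 35, 38]
Append remaining from right: [38, 40, 40]. Merged: [12, 18, 24, 27, 28, 32, 35, 38, 38, 40, 40]

Final merged array: [12, 18, 24, 27, 28, 32, 35, 38, 38, 40, 40]
Total comparisons: 8

The merged array is [12, 18, 24, 27, 28, 32, 35, 38, 38, 40, 40], requiring 8 comparisons. The merge step runs in O(n) time where n is the total number of elements.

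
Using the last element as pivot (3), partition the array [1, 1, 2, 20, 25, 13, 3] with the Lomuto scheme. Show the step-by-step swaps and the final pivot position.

Lomuto partition with pivot = 3:

Initial array: [1, 1, 2, 20, 25, 13, 3]

arr[0]=1 <= 3: swap with position 0, array becomes [1, 1, 2, 20, 25, 13, 3]
arr[1]=1 <= 3: swap with position 1, array becomes [1, 1, 2, 20, 25, 13, 3]
arr[2]=2 <= 3: swap with position 2, array becomes [1, 1, 2, 20, 25, 13, 3]
arr[3]=20 > 3: no swap
arr[4]=25 > 3: no swap
arr[5]=13 > 3: no swap

Place pivot at position 3: [1, 1, 2, 3, 25, 13, 20]
Pivot position: 3

After partitioning with pivot 3, the array becomes [1, 1, 2, 3, 25, 13, 20]. The pivot is placed at index 3. All elements to the left of the pivot are <= 3, and all elements to the right are > 3.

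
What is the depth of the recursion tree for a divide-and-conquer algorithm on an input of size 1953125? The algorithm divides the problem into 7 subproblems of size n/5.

For divide and conquer with division factor 5:

Problem sizes at each level:
Level 0: 1953125
Level 1: 390625
Level 2: 78125
Level 3: 15625
Level 4: 3125
Level 5: 625
Level 6: 125
Level 7: 25
Level 8: 5
Level 9: 1

The root is level 0 and the size-1 base case is level 9 (the tree spans levels 0 through 9, i.e. 10 levels counting the root), so the depth is the number of divisions: log_5(1953125) = 9

The recursion tree depth is log_5(1953125) = 9. At each level, the problem size is divided by 5, so it takes 9 divisions to reduce to a base case of size 1. The algorithm makes 7 recursive calls at each level.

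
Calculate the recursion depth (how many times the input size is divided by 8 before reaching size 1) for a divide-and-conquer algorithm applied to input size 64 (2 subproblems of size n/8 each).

For divide and conquer with division factor 8:

Problem sizes at each level:
Level 0: 64
Level 1: 8
Level 2: 1

The root is level 0 and the size-1 base case is level 2 (the tree spans levels 0 through 2, i.e. 3 levels counting the root), so the depth is the number of divisions: log_8(64) = 2

The recursion tree depth is log_8(64) = 2. At each level, the problem size is divided by 8, so it takes 2 divisions to reduce to a base case of size 1. The algorithm makes 2 recursive calls at each level.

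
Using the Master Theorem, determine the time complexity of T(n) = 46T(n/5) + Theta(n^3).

Master Theorem for T(n) = 46T(n/5) + O(n^3):

a = 46, b = 5, c = 3
log_b(a) = log_5(46) = 2.3789

Case 3: c = 3 > log_5(46) = 2.3789
T(n) = O(n^3) = O(n^3)

For T(n) = 46T(n/5) + O(n^3): log_5(46) = 2.3789. This is Case 3 of the Master Theorem (c > log_b(a), work dominated by root), giving O(n^3).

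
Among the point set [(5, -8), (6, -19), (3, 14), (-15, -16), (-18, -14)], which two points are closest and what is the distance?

Computing all pairwise distances among 5 points:

d((5, -8), (6, -19)) = 11.0454
d((5, -8), (3, 14)) = 22.0907
d((5, -8), (-15, -16)) = 21.5407
d((5, -8), (-18, -14)) = 23.7697
d((6, -19), (3, 14)) = 33.1361
d((6, -19), (-15, -16)) = 21.2132
d((6, -19), (-18, -14)) = 24.5153
d((3, 14), (-15, -16)) = 34.9857
d((3, 14), (-18, -14)) = 35.0
d((-15, -16), (-18, -14)) = 3.6056 <-- minimum

Closest pair: (-15, -16) and (-18, -14) with distance 3.6056

The closest pair is (-15, -16) and (-18, -14) with Euclidean distance 3.6056. For 5 points, brute-force pairwise comparison is shown above. For large n, the divide-and-conquer algorithm (sort by x, recurse on halves, check the dividing strip) achieves O(n log n).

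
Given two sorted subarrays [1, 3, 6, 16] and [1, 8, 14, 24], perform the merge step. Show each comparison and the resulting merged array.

Merging process:

Compare 1 vs 1: take 1 from left. Merged: [1]
Compare 3 vs 1: take 1 from right. Merged: [1, 1]
Compare 3 vs 8: take 3 from left. Merged: [1, 1, 3]
Compare 6 vs 8: take 6 from left. Merged: [1, 1, 3, 6]
Compare 16 vs 8: take 8 from right. Merged: [1, 1, 3, 6, 8]
Compare 16 vs 14: take 14 from right. Merged: [1, 1, 3, 6, 8, 14]
Compare 16 vs 24: take 16 from left. Merged: [1, 1, 3, 6, 8, 14, 16]
Append remaining from right: [24]. Merged: [1, 1, 3, 6, 8, 14, 16, 24]

Final merged array: [1, 1, 3, 6, 8, 14, 16, 24]
Total comparisons: 7

The merged array is [1, 1, 3, 6, 8, 14, 16, 24], requiring 7 comparisons. The merge step runs in O(n) time where n is the total number of elements.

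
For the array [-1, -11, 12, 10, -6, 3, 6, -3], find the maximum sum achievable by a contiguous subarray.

Using Kadane's algorithm on [-1, -11, 12, 10, -6, 3, 6, -3]:

Scanning through the array:
Position 1 (value -11): max_ending_here = -11, max_so_far = -1
Position 2 (value 12): max_ending_here = 12, max_so_far = 12
Position 3 (value 10): max_ending_here = 22, max_so_far = 22
Position 4 (value -6): max_ending_here = 16, max_so_far = 22
Position 5 (value 3): max_ending_here = 19, max_so_far = 22
Position 6 (value 6): max_ending_here = 25, max_so_far = 25
Position 7 (value -3): max_ending_here = 22, max_so_far = 25

Maximum subarray: [12, 10, -6, 3, 6]
Maximum sum: 25

The maximum subarray is [12, 10, -6, 3, 6] with sum 25. This subarray runs from index 2 to index 6.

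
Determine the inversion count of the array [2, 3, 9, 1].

Finding inversions in [2, 3, 9, 1]:

(0, 3): arr[0]=2 > arr[3]=1
(1, 3): arr[1]=3 > arr[3]=1
(2, 3): arr[2]=9 > arr[3]=1

Total inversions: 3

The array has 3 inversion(s): (0,3), (1,3), (2,3). Each pair (i,j) satisfies i < j and arr[i] > arr[j].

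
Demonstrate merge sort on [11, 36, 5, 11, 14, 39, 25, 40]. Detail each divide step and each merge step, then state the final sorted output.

Merge sort trace:

Split: [11, 36, 5, 11, 14, 39, 25, 40] -> [11, 36, 5, 11] and [14, 39, 25, 40]
  Split: [11, 36, 5, 11] -> [11, 36] and [5, 11]
    Split: [11, 36] -> [11] and [36]
    Merge: [11] + [36] -> [11, 36]
    Split: [5, 11] -> [5] and [11]
    Merge: [5] + [11] -> [5, 11]
  Merge: [11, 36] + [5, 11] -> [5, 11, 11, 36]
  Split: [14, 39, 25, 40] -> [14, 39] and [25, 40]
    Split: [14, 39] -> [14] and [39]
    Merge: [14] + [39] -> [14, 39]
    Split: [25, 40] -> [25] and [40]
    Merge: [25] + [40] -> [25, 40]
  Merge: [14, 39] + [25, 40] -> [14, 25, 39, 40]
Merge: [5, 11, 11, 36] + [14, 25, 39, 40] -> [5, 11, 11, 14, 25, 36, 39, 40]

Final sorted array: [5, 11, 11, 14, 25, 36, 39, 40]

The merge sort proceeds by recursively splitting the array and merging sorted halves.
After all merges, the sorted array is [5, 11, 11, 14, 25, 36, 39, 40].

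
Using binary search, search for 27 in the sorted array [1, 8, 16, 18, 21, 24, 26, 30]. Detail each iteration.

Binary search for 27 in [1, 8, 16, 18, 21, 24, 26, 30]:

lo=0, hi=7, mid=3, arr[mid]=18 -> 18 < 27, search right half
lo=4, hi=7, mid=5, arr[mid]=24 -> 24 < 27, search right half
lo=6, hi=7, mid=6, arr[mid]=26 -> 26 < 27, search right half
lo=7, hi=7, mid=7, arr[mid]=30 -> 30 > 27, search left half
lo=7 > hi=6, target 27 not found

Binary search determines that 27 is not in the array after 4 comparisons. The search space was exhausted without finding the target.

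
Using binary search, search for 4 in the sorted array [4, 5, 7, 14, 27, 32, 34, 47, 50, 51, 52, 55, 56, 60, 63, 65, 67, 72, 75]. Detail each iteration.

Binary search for 4 in [4, 5, 7, 14, 27, 32, 34, 47, 50, 51, 52, 55, 56, 60, 63, 65, 67, 72, 75]:

lo=0, hi=18, mid=9, arr[mid]=51 -> 51 > 4, search left half
lo=0, hi=8, mid=4, arr[mid]=27 -> 27 > 4, search left half
lo=0, hi=3, mid=1, arr[mid]=5 -> 5 > 4, search left half
lo=0, hi=0, mid=0, arr[mid]=4 -> Found target at index 0!

Binary search finds 4 at index 0 after 4 comparisons. The search repeatedly halves the search space by comparing with the middle element.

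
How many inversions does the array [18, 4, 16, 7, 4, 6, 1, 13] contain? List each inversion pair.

Finding inversions in [18, 4, 16, 7, 4, 6, 1, 13]:

(0, 1): arr[0]=18 > arr[1]=4
(0, 2): arr[0]=18 > arr[2]=16
(0, 3): arr[0]=18 > arr[3]=7
(0, 4): arr[0]=18 > arr[4]=4
(0, 5): arr[0]=18 > arr[5]=6
(0, 6): arr[0]=18 > arr[6]=1
(0, 7): arr[0]=18 > arr[7]=13
(1, 6): arr[1]=4 > arr[6]=1
(2, 3): arr[2]=16 > arr[3]=7
(2, 4): arr[2]=16 > arr[4]=4
(2, 5): arr[2]=16 > arr[5]=6
(2, 6): arr[2]=16 > arr[6]=1
(2, 7): arr[2]=16 > arr[7]=13
(3, 4): arr[3]=7 > arr[4]=4
(3, 5): arr[3]=7 > arr[5]=6
(3, 6): arr[3]=7 > arr[6]=1
(4, 6): arr[4]=4 > arr[6]=1
(5, 6): arr[5]=6 > arr[6]=1

Total inversions: 18

The array has 18 inversion(s): (0,1), (0,2), (0,3), (0,4), (0,5), (0,6), (0,7), (1,6), (2,3), (2,4), (2,5), (2,6), (2,7), (3,4), (3,5), (3,6), (4,6), (5,6). Each pair (i,j) satisfies i < j and arr[i] > arr[j].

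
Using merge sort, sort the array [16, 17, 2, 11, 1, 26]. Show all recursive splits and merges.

Merge sort trace:

Split: [16, 17, 2, 11, 1, 26] -> [16, 17, 2] and [11, 1, 26]
  Split: [16, 17, 2] -> [16] and [17, 2]
    Split: [17, 2] -> [17] and [2]
    Merge: [17] + [2] -> [2, 17]
  Merge: [16] + [2, 17] -> [2, 16, 17]
  Split: [11, 1, 26] -> [11] and [1, 26]
    Split: [1, 26] -> [1] and [26]
    Merge: [1] + [26] -> [1, 26]
  Merge: [11] + [1, 26] -> [1, 11, 26]
Merge: [2, 16, 17] + [1, 11, 26] -> [1, 2, 11, 16, 17, 26]

Final sorted array: [1, 2, 11, 16, 17, 26]

The merge sort proceeds by recursively splitting the array and merging sorted halves.
After all merges, the sorted array is [1, 2, 11, 16, 17, 26].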